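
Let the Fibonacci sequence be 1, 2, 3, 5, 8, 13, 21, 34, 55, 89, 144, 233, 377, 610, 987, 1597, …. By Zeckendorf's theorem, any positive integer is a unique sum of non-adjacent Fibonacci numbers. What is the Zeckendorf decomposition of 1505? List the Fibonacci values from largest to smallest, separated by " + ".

largest Fibonacci ≤ 1505 is 987; 1505 − 987 = 518
largest Fibonacci ≤ 518 is 377; 518 − 377 = 141
largest Fibonacci ≤ 141 is 89; 141 − 89 = 52
largest Fibonacci ≤ 52 is 34; 52 − 34 = 18
largest Fibonacci ≤ 18 is 13; 18 − 13 = 5
largest Fibonacci ≤ 5 is 5; 5 − 5 = 0
So 1505 = 987 + 377 + 89 + 34 + 13 + 5, with no two terms consecutive in the sequence.

987 + 377 + 89 + 34 + 13 + 5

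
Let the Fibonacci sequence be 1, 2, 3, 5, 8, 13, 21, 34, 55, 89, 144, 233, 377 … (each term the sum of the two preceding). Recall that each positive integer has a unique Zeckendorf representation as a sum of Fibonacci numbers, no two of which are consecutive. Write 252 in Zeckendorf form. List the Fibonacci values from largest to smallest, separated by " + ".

Repeatedly subtract the largest Fibonacci number that fits:
subtract 233 from 252: 19 remains
subtract 13 from 19: 6 remains
subtract 5 from 6: 1 remains
subtract 1 from 1: 0 remains
So 252 = 233 + 13 + 5 + 1, with no two terms consecutive in the sequence.

233 + 13 + 5 + 1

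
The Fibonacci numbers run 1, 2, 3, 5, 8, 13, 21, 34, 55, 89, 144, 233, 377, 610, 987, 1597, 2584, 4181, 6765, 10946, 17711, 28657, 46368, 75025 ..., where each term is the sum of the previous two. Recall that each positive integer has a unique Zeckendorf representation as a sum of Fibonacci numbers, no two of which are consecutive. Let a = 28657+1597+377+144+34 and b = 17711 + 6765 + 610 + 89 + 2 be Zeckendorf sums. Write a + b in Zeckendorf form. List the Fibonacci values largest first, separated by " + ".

46368 + 6765 + 2584 + 233 + 34 + 2

The two numbers are 30809 and 25177, so their sum is 55986.
largest Fibonacci ≤ 55986 is 46368; 55986 − 46368 = 9618
largest Fibonacci ≤ 9618 is 6765; 9618 − 6765 = 2853
largest Fibonacci ≤ 2853 is 2584; 2853 − 2584 = 269
largest Fibonacci ≤ 269 is 233; 269 − 233 = 36
largest Fibonacci ≤ 36 is 34; 36 − 34 = 2
largest Fibonacci ≤ 2 is 2; 2 − 2 = 0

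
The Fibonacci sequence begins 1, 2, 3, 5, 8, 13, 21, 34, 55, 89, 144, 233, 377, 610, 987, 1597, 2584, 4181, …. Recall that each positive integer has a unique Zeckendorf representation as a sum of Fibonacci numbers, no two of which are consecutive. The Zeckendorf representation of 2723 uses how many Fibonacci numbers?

5

Repeatedly subtract the largest Fibonacci number that fits:
2723: greatest Fibonacci not exceeding it is 2584, leaving 139
139: greatest Fibonacci not exceeding it is 89, leaving 50
50: greatest Fibonacci not exceeding it is 34, leaving 16
16: greatest Fibonacci not exceeding it is 13, leaving 3
3: greatest Fibonacci not exceeding it is 3, leaving 0
2723 = 2584 + 89 + 34 + 13 + 3, which has 5 terms.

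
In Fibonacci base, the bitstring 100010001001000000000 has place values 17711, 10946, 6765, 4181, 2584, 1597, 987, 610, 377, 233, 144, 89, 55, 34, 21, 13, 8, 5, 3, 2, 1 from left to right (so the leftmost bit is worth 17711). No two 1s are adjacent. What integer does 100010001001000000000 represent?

Summing the place values of the 1 bits: 17711 + 2584 + 377 + 89 = 20761.

20761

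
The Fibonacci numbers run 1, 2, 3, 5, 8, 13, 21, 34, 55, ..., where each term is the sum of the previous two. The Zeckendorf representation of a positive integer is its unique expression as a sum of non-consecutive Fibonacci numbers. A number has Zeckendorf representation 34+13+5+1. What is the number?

34+13+5+1 = 53.

53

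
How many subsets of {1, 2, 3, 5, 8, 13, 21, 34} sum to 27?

4

Each representation comes from the Zeckendorf form by replacing some F_k with F_{k−1} + F_{k−2} where possible.
27 = 21+5+1 = 21+3+2+1 = 13+8+5+1 = … (1 more), for 4 in all.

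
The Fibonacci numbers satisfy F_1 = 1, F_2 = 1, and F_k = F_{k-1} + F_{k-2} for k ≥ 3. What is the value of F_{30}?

832040

Iterating the recurrence up to F_{26} = 121393 and F_{25} = 75025:
F_{27} = F_{26} + F_{25} = 121393 + 75025 = 196418
F_{28} = F_{27} + F_{26} = 196418 + 121393 = 317811
F_{29} = F_{28} + F_{27} = 317811 + 196418 = 514229
F_{30} = F_{29} + F_{28} = 514229 + 317811 = 832040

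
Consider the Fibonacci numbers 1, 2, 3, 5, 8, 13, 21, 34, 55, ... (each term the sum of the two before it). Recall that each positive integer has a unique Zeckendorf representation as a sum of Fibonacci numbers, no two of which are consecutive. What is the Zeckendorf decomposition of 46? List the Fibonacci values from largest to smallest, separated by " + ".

Repeatedly subtract the largest Fibonacci number that fits:
46: greatest Fibonacci not exceeding it is 34, leaving 12
12: greatest Fibonacci not exceeding it is 8, leaving 4
4: greatest Fibonacci not exceeding it is 3, leaving 1
1: greatest Fibonacci not exceeding it is 1, leaving 0
So 46 = 34 + 8 + 3 + 1, with no two terms consecutive in the sequence.

34 + 8 + 3 + 1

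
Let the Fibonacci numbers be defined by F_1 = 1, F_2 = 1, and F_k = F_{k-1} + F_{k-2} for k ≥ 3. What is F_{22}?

Iterating the recurrence up to F_{16} = 987 and F_{15} = 610:
F_{17} = F_{16} + F_{15} = 987 + 610 = 1597
F_{18} = F_{17} + F_{16} = 1597 + 987 = 2584
F_{19} = F_{18} + F_{17} = 2584 + 1597 = 4181
F_{20} = F_{19} + F_{18} = 4181 + 2584 = 6765
F_{21} = F_{20} + F_{19} = 6765 + 4181 = 10946
F_{22} = F_{21} + F_{20} = 10946 + 6765 = 17711

17711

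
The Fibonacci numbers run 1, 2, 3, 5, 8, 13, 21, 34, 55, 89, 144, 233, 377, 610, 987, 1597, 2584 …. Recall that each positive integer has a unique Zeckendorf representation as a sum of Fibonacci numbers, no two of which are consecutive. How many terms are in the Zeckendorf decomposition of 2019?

5

2019: greatest Fibonacci not exceeding it is 1597, leaving 422
422: greatest Fibonacci not exceeding it is 377, leaving 45
45: greatest Fibonacci not exceeding it is 34, leaving 11
11: greatest Fibonacci not exceeding it is 8, leaving 3
3: greatest Fibonacci not exceeding it is 3, leaving 0
2019 = 1597 + 377 + 34 + 8 + 3, which has 5 terms.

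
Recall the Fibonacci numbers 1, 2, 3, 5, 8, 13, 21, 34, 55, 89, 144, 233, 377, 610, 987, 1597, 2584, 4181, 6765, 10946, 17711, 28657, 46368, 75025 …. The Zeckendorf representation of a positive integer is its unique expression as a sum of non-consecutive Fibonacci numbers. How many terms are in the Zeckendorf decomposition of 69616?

Greedily peel off the largest Fibonacci term at each step:
subtract 46368 from 69616: 23248 remains
subtract 17711 from 23248: 5537 remains
subtract 4181 from 5537: 1356 remains
subtract 987 from 1356: 369 remains
subtract 233 from 369: 136 remains
subtract 89 from 136: 47 remains
subtract 34 from 47: 13 remains
subtract 13 from 13: 0 remains
69616 = 46368 + 17711 + 4181 + 987 + 233 + 89 + 34 + 13, which has 8 terms.

8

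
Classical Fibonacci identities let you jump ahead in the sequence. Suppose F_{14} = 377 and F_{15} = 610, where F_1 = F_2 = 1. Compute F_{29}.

514229

By F_{2k+1} = F_k² + F_{k+1}²: F_{29} = 377² + 610² = 142129 + 372100 = 514229.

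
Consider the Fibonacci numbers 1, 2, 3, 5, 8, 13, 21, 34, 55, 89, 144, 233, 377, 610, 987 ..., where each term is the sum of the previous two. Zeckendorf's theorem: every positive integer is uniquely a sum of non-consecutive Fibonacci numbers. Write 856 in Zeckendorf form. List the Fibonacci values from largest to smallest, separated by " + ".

Repeatedly subtract the largest Fibonacci number that fits:
610 ≤ 856 < 987, so take 610; remainder 246
233 ≤ 246 < 377, so take 233; remainder 13
13 ≤ 13 < 21, so take 13; remainder 0
So 856 = 610 + 233 + 13, with no two terms consecutive in the sequence.

610 + 233 + 13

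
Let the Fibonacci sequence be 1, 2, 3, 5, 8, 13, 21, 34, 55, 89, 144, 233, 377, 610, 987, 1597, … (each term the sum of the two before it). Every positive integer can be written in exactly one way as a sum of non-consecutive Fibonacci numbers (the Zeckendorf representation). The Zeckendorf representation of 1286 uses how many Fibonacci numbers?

5

Greedy algorithm:
subtract 987 from 1286: 299 remains
subtract 233 from 299: 66 remains
subtract 55 from 66: 11 remains
subtract 8 from 11: 3 remains
subtract 3 from 3: 0 remains
1286 = 987 + 233 + 55 + 8 + 3, which has 5 terms.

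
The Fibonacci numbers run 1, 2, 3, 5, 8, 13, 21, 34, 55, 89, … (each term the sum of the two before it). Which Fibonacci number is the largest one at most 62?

55

55 ≤ 62 < 89, so the largest Fibonacci number not exceeding 62 is 55.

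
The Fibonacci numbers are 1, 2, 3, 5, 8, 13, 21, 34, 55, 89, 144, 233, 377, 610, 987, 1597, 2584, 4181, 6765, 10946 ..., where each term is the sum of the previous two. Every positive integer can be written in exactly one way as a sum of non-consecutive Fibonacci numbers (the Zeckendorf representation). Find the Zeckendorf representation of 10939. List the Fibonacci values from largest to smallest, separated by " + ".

6765 + 2584 + 987 + 377 + 144 + 55 + 21 + 5 + 1

10939: greatest Fibonacci not exceeding it is 6765, leaving 4174
4174: greatest Fibonacci not exceeding it is 2584, leaving 1590
1590: greatest Fibonacci not exceeding it is 987, leaving 603
603: greatest Fibonacci not exceeding it is 377, leaving 226
226: greatest Fibonacci not exceeding it is 144, leaving 82
82: greatest Fibonacci not exceeding it is 55, leaving 27
27: greatest Fibonacci not exceeding it is 21, leaving 6
6: greatest Fibonacci not exceeding it is 5, leaving 1
1: greatest Fibonacci not exceeding it is 1, leaving 0
So 10939 = 6765 + 2584 + 987 + 377 + 144 + 55 + 21 + 5 + 1, with no two terms consecutive in the sequence.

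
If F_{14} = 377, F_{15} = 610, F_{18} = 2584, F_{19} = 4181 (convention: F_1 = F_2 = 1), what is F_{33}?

By the addition formula F_{m+n} = F_m F_{n+1} + F_{m−1} F_n with m=19, n=14: F_{33} = 4181·610 + 2584·377 = 2550410 + 974168 = 3524578.

3524578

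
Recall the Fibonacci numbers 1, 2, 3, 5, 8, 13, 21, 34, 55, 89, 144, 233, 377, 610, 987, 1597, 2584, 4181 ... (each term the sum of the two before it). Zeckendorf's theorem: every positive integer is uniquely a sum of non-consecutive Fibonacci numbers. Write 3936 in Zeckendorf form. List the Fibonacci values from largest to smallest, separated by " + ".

largest Fibonacci ≤ 3936 is 2584; 3936 − 2584 = 1352
largest Fibonacci ≤ 1352 is 987; 1352 − 987 = 365
largest Fibonacci ≤ 365 is 233; 365 − 233 = 132
largest Fibonacci ≤ 132 is 89; 132 − 89 = 43
largest Fibonacci ≤ 43 is 34; 43 − 34 = 9
largest Fibonacci ≤ 9 is 8; 9 − 8 = 1
largest Fibonacci ≤ 1 is 1; 1 − 1 = 0
So 3936 = 2584 + 987 + 233 + 89 + 34 + 8 + 1, with no two terms consecutive in the sequence.

2584 + 987 + 233 + 89 + 34 + 8 + 1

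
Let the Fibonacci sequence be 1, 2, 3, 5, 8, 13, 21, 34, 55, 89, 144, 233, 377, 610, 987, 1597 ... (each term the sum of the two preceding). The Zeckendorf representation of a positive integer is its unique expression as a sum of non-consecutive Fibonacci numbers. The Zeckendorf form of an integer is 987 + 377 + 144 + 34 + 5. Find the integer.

987 + 377 + 144 + 34 + 5 = 1547.

1547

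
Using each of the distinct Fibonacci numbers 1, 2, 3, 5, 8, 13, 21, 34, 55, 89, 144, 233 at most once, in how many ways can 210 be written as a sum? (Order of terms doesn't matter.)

11

Each representation comes from the Zeckendorf form by replacing some F_k with F_{k−1} + F_{k−2} where possible.
210 = 144+55+8+3 = 144+55+8+2+1 = 144+34+21+8+3 = 144+55+5+3+2+1 = 144+34+21+8+2+1 = … (6 more), for 11 in all.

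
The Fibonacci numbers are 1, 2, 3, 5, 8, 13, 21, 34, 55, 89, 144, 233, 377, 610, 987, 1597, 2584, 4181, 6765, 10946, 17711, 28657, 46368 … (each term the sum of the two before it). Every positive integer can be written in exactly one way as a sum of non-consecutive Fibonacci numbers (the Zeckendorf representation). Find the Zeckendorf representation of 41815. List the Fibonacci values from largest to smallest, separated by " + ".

28657 + 10946 + 1597 + 610 + 5

Greedily peel off the largest Fibonacci term at each step:
28657 ≤ 41815 < 46368, so take 28657; remainder 13158
10946 ≤ 13158 < 17711, so take 10946; remainder 2212
1597 ≤ 2212 < 2584, so take 1597; remainder 615
610 ≤ 615 < 987, so take 610; remainder 5
5 ≤ 5 < 8, so take 5; remainder 0
So 41815 = 28657 + 10946 + 1597 + 610 + 5, with no two terms consecutive in the sequence.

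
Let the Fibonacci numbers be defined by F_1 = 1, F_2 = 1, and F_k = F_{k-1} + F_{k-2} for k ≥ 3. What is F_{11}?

Iterating the recurrence up to F_{6} = 8 and F_{5} = 5:
F_{7} = F_{6} + F_{5} = 8 + 5 = 13
F_{8} = F_{7} + F_{6} = 13 + 8 = 21
F_{9} = F_{8} + F_{7} = 21 + 13 = 34
F_{10} = F_{9} + F_{8} = 34 + 21 = 55
F_{11} = F_{10} + F_{9} = 55 + 34 = 89

89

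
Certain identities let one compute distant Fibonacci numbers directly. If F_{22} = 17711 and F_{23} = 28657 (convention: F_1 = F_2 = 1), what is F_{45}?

1134903170

By F_{2k+1} = F_k² + F_{k+1}²: F_{45} = 17711² + 28657² = 313679521 + 821223649 = 1134903170.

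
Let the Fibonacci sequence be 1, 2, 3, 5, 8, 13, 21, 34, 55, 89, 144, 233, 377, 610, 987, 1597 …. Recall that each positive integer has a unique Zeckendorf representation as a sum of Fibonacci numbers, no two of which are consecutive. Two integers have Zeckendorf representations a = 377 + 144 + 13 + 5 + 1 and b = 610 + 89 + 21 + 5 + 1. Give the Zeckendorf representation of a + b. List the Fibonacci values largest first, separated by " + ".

987 + 233 + 34 + 8 + 3 + 1

The two numbers are 540 and 726, so their sum is 1266.
Greedy algorithm:
987 ≤ 1266 < 1597, so take 987; remainder 279
233 ≤ 279 < 377, so take 233; remainder 46
34 ≤ 46 < 55, so take 34; remainder 12
8 ≤ 12 < 13, so take 8; remainder 4
3 ≤ 4 < 5, so take 3; remainder 1
1 ≤ 1 < 2, so take 1; remainder 0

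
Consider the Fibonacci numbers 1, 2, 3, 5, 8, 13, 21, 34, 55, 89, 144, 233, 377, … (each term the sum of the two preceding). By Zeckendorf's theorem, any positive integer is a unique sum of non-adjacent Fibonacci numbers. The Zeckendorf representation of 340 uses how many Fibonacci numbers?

Repeatedly subtract the largest Fibonacci number that fits:
233 ≤ 340 < 377, so take 233; remainder 107
89 ≤ 107 < 144, so take 89; remainder 18
13 ≤ 18 < 21, so take 13; remainder 5
5 ≤ 5 < 8, so take 5; remainder 0
340 = 233 + 89 + 13 + 5, which has 4 terms.

4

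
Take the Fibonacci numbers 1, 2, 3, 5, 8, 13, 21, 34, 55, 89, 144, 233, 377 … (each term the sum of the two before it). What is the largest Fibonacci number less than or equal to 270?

233

233 ≤ 270 < 377, so the largest Fibonacci number not exceeding 270 is 233.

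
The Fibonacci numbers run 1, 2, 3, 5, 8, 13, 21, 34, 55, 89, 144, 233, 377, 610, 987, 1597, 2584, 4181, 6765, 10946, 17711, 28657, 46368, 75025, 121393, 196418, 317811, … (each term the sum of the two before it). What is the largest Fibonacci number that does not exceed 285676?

196418 ≤ 285676 < 317811, so the largest Fibonacci number not exceeding 285676 is 196418.

196418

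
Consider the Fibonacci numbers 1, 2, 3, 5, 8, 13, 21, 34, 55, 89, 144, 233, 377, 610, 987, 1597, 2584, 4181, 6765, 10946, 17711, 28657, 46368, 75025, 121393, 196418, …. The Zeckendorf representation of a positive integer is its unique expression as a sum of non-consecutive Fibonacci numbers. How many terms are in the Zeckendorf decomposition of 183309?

8

183309 − 121393 = 61916
61916 − 46368 = 15548
15548 − 10946 = 4602
4602 − 4181 = 421
421 − 377 = 44
44 − 34 = 10
10 − 8 = 2
2 − 2 = 0
183309 = 121393 + 46368 + 10946 + 4181 + 377 + 34 + 8 + 2, which has 8 terms.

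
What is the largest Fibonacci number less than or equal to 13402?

10946

10946 ≤ 13402 < 17711, so the largest Fibonacci number not exceeding 13402 is 10946.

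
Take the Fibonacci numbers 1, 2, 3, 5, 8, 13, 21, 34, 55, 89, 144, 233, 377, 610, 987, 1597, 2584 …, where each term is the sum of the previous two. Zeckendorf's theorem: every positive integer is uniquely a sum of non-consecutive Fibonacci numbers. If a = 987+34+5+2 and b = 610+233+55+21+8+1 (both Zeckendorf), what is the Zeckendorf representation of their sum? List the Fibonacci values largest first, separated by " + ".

1597 + 233 + 89 + 34 + 3

The two numbers are 1028 and 928, so their sum is 1956.
largest Fibonacci ≤ 1956 is 1597; 1956 − 1597 = 359
largest Fibonacci ≤ 359 is 233; 359 − 233 = 126
largest Fibonacci ≤ 126 is 89; 126 − 89 = 37
largest Fibonacci ≤ 37 is 34; 37 − 34 = 3
largest Fibonacci ≤ 3 is 3; 3 − 3 = 0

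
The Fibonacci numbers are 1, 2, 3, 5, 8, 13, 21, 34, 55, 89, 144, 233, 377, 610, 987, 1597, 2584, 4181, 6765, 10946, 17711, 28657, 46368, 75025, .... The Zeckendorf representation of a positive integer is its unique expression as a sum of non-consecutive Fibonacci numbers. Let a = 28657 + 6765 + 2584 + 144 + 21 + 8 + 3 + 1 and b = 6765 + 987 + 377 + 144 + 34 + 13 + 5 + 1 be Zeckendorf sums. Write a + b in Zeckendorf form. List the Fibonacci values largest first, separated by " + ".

The two numbers are 38183 and 8326, so their sum is 46509.
Greedily peel off the largest Fibonacci term at each step:
46368 ≤ 46509 < 75025, so take 46368; remainder 141
89 ≤ 141 < 144, so take 89; remainder 52
34 ≤ 52 < 55, so take 34; remainder 18
13 ≤ 18 < 21, so take 13; remainder 5
5 ≤ 5 < 8, so take 5; remainder 0

46368 + 89 + 34 + 13 + 5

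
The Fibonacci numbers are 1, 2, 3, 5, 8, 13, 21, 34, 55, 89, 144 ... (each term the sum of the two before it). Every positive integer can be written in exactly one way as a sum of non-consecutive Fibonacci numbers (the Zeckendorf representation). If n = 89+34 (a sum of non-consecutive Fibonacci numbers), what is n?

123

89+34 = 123.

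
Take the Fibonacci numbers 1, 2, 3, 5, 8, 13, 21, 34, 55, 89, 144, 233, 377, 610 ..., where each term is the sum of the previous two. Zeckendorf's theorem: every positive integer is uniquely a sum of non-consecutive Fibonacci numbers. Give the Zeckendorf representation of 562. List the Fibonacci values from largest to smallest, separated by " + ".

Repeatedly subtract the largest Fibonacci number that fits:
take 377 (≤ 562); 562 − 377 = 185
take 144 (≤ 185); 185 − 144 = 41
take 34 (≤ 41); 41 − 34 = 7
take 5 (≤ 7); 7 − 5 = 2
take 2 (≤ 2); 2 − 2 = 0
So 562 = 377 + 144 + 34 + 5 + 2, with no two terms consecutive in the sequence.

377 + 144 + 34 + 5 + 2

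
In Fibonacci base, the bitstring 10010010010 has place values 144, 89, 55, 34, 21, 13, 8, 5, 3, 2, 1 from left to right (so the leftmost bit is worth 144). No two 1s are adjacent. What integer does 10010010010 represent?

Summing the place values of the 1 bits: 144 + 34 + 8 + 2 = 188.

188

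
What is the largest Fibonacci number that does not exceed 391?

377

377 ≤ 391 < 610, so the largest Fibonacci number not exceeding 391 is 377.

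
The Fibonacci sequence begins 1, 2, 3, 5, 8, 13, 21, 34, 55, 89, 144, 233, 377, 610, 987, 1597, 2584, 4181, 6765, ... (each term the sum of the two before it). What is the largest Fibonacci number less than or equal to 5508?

4181

4181 ≤ 5508 < 6765, so the largest Fibonacci number not exceeding 5508 is 4181.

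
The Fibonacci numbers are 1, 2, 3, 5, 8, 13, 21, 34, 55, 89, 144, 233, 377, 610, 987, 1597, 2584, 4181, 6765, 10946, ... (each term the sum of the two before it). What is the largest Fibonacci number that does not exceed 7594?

6765 ≤ 7594 < 10946, so the largest Fibonacci number not exceeding 7594 is 6765.

6765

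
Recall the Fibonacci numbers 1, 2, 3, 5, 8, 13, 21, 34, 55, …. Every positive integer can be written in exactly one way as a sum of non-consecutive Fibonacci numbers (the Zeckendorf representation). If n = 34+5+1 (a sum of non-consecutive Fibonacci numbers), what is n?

34+5+1 = 40.

40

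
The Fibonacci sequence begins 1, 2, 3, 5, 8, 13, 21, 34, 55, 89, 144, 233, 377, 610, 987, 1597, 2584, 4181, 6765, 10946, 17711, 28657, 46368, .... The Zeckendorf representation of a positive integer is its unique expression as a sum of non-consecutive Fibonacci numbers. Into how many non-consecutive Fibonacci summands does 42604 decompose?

largest Fibonacci ≤ 42604 is 28657; 42604 − 28657 = 13947
largest Fibonacci ≤ 13947 is 10946; 13947 − 10946 = 3001
largest Fibonacci ≤ 3001 is 2584; 3001 − 2584 = 417
largest Fibonacci ≤ 417 is 377; 417 − 377 = 40
largest Fibonacci ≤ 40 is 34; 40 − 34 = 6
largest Fibonacci ≤ 6 is 5; 6 − 5 = 1
largest Fibonacci ≤ 1 is 1; 1 − 1 = 0
42604 = 28657 + 10946 + 2584 + 377 + 34 + 5 + 1, which has 7 terms.

7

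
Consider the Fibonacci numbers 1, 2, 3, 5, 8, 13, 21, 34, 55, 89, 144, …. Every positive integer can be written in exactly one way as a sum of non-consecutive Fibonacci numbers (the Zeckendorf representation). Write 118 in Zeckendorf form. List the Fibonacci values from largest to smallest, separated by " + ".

89 + 21 + 8

Greedily peel off the largest Fibonacci term at each step:
largest Fibonacci ≤ 118 is 89; 118 − 89 = 29
largest Fibonacci ≤ 29 is 21; 29 − 21 = 8
largest Fibonacci ≤ 8 is 8; 8 − 8 = 0
So 118 = 89 + 21 + 8, with no two terms consecutive in the sequence.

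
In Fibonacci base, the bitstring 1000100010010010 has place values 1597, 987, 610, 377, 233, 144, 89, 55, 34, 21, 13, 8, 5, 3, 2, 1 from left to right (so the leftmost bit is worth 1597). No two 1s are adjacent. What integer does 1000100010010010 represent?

Summing the place values of the 1 bits: 1597 + 233 + 34 + 8 + 2 = 1874.

1874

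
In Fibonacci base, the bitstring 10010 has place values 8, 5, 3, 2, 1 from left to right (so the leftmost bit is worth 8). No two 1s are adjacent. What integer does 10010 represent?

10

Summing the place values of the 1 bits: 8 + 2 = 10.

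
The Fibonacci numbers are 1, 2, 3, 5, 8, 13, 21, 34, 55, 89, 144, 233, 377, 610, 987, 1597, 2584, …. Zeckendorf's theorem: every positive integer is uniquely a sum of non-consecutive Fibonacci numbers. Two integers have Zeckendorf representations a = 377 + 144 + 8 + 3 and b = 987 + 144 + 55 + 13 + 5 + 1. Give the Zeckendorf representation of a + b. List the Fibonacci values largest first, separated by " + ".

1597 + 89 + 34 + 13 + 3 + 1

The two numbers are 532 and 1205, so their sum is 1737.
1737: greatest Fibonacci not exceeding it is 1597, leaving 140
140: greatest Fibonacci not exceeding it is 89, leaving 51
51: greatest Fibonacci not exceeding it is 34, leaving 17
17: greatest Fibonacci not exceeding it is 13, leaving 4
4: greatest Fibonacci not exceeding it is 3, leaving 1
1: greatest Fibonacci not exceeding it is 1, leaving 0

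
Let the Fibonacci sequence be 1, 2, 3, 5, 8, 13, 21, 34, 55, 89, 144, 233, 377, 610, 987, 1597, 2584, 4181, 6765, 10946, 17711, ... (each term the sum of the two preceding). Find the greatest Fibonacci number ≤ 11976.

10946

10946 ≤ 11976 < 17711, so the largest Fibonacci number not exceeding 11976 is 10946.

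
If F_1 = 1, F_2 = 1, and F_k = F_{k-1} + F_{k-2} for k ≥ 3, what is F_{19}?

4181

Iterating the recurrence up to F_{11} = 89 and F_{10} = 55:
F_{12} = F_{11} + F_{10} = 89 + 55 = 144
F_{13} = F_{12} + F_{11} = 144 + 89 = 233
F_{14} = F_{13} + F_{12} = 233 + 144 = 377
F_{15} = F_{14} + F_{13} = 377 + 233 = 610
F_{16} = F_{15} + F_{14} = 610 + 377 = 987
F_{17} = F_{16} + F_{15} = 987 + 610 = 1597
F_{18} = F_{17} + F_{16} = 1597 + 987 = 2584
F_{19} = F_{18} + F_{17} = 2584 + 1597 = 4181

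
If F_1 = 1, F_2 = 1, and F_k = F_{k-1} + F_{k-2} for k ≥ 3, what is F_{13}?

Iterating the recurrence up to F_{8} = 21 and F_{7} = 13:
F_{9} = F_{8} + F_{7} = 21 + 13 = 34
F_{10} = F_{9} + F_{8} = 34 + 21 = 55
F_{11} = F_{10} + F_{9} = 55 + 34 = 89
F_{12} = F_{11} + F_{10} = 89 + 55 = 144
F_{13} = F_{12} + F_{11} = 144 + 89 = 233

233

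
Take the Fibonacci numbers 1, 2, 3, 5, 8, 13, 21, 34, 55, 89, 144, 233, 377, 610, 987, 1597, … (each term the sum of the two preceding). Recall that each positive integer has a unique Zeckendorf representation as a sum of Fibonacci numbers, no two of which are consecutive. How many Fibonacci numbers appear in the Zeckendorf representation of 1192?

5

Repeatedly subtract the largest Fibonacci number that fits:
987 ≤ 1192 < 1597, so take 987; remainder 205
144 ≤ 205 < 233, so take 144; remainder 61
55 ≤ 61 < 89, so take 55; remainder 6
5 ≤ 6 < 8, so take 5; remainder 1
1 ≤ 1 < 2, so take 1; remainder 0
1192 = 987 + 144 + 55 + 5 + 1, which has 5 terms.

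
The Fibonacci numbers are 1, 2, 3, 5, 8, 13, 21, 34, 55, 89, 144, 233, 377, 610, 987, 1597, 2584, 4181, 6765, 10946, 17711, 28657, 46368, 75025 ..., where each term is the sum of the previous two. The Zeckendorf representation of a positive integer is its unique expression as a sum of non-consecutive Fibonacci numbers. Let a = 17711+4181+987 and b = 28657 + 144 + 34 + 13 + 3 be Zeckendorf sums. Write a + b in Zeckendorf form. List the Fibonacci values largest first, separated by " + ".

46368 + 4181 + 987 + 144 + 34 + 13 + 3

The two numbers are 22879 and 28851, so their sum is 51730.
largest Fibonacci ≤ 51730 is 46368; 51730 − 46368 = 5362
largest Fibonacci ≤ 5362 is 4181; 5362 − 4181 = 1181
largest Fibonacci ≤ 1181 is 987; 1181 − 987 = 194
largest Fibonacci ≤ 194 is 144; 194 − 144 = 50
largest Fibonacci ≤ 50 is 34; 50 − 34 = 16
largest Fibonacci ≤ 16 is 13; 16 − 13 = 3
largest Fibonacci ≤ 3 is 3; 3 − 3 = 0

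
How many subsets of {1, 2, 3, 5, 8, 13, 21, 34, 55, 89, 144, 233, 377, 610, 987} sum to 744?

21

Each representation comes from the Zeckendorf form by replacing some F_k with F_{k−1} + F_{k−2} where possible.
744 = 610+89+34+8+3 = 610+89+34+8+2+1 = 610+89+21+13+8+3 = 377+233+89+34+8+3 = … (17 more), for 21 in all.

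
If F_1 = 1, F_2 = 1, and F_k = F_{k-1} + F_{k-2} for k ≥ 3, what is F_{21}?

Iterating the recurrence up to F_{13} = 233 and F_{12} = 144:
F_{14} = F_{13} + F_{12} = 233 + 144 = 377
F_{15} = F_{14} + F_{13} = 377 + 233 = 610
F_{16} = F_{15} + F_{14} = 610 + 377 = 987
F_{17} = F_{16} + F_{15} = 987 + 610 = 1597
F_{18} = F_{17} + F_{16} = 1597 + 987 = 2584
F_{19} = F_{18} + F_{17} = 2584 + 1597 = 4181
F_{20} = F_{19} + F_{18} = 4181 + 2584 = 6765
F_{21} = F_{20} + F_{19} = 6765 + 4181 = 10946

10946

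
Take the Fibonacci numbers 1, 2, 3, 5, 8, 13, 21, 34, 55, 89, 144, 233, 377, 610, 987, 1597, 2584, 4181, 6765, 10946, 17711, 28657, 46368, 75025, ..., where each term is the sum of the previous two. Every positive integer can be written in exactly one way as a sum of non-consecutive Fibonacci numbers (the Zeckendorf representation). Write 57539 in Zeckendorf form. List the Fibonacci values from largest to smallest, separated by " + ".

57539 − 46368 = 11171
11171 − 10946 = 225
225 − 144 = 81
81 − 55 = 26
26 − 21 = 5
5 − 5 = 0
So 57539 = 46368 + 10946 + 144 + 55 + 21 + 5, with no two terms consecutive in the sequence.

46368 + 10946 + 144 + 55 + 21 + 5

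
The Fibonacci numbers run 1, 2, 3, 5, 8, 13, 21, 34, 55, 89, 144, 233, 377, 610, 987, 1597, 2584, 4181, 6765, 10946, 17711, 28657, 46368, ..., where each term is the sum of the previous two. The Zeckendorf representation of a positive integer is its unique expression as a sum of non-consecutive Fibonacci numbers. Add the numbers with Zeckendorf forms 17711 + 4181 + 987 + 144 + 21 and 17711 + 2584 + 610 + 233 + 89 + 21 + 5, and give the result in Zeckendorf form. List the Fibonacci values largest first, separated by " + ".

28657 + 10946 + 4181 + 377 + 89 + 34 + 13

The two numbers are 23044 and 21253, so their sum is 44297.
Greedily peel off the largest Fibonacci term at each step:
subtract 28657 from 44297: 15640 remains
subtract 10946 from 15640: 4694 remains
subtract 4181 from 4694: 513 remains
subtract 377 from 513: 136 remains
subtract 89 from 136: 47 remains
subtract 34 from 47: 13 remains
subtract 13 from 13: 0 remains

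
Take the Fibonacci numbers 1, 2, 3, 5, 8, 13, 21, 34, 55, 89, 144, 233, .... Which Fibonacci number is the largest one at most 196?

144 ≤ 196 < 233, so the largest Fibonacci number not exceeding 196 is 144.

144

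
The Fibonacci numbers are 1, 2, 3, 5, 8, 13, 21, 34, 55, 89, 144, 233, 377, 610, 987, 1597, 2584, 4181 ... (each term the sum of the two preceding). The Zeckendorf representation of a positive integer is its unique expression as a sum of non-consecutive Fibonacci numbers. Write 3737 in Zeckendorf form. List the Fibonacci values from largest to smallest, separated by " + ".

Repeatedly subtract the largest Fibonacci number that fits:
take 2584 (≤ 3737); 3737 − 2584 = 1153
take 987 (≤ 1153); 1153 − 987 = 166
take 144 (≤ 166); 166 − 144 = 22
take 21 (≤ 22); 22 − 21 = 1
take 1 (≤ 1); 1 − 1 = 0
So 3737 = 2584 + 987 + 144 + 21 + 1, with no two terms consecutive in the sequence.

2584 + 987 + 144 + 21 + 1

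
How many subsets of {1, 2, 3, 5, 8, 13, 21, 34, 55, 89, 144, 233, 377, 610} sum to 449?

10

449 = 377+55+13+3+1 = 377+55+8+5+3+1 = 377+34+21+13+3+1 = 233+144+55+13+3+1 = 377+34+21+8+5+3+1 = … (5 more), for 10 in all.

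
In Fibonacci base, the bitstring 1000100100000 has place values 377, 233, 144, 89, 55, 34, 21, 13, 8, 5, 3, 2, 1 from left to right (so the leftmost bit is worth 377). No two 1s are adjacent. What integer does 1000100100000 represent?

Summing the place values of the 1 bits: 377 + 55 + 13 = 445.

445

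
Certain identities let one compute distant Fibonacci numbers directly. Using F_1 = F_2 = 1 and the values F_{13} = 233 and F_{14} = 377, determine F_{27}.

196418

By F_{2k+1} = F_k² + F_{k+1}²: F_{27} = 233² + 377² = 54289 + 142129 = 196418.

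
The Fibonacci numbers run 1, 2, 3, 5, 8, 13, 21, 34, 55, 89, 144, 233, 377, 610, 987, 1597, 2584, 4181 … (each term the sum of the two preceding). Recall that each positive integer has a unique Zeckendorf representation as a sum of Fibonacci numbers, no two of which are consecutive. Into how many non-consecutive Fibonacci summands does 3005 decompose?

5

3005: greatest Fibonacci not exceeding it is 2584, leaving 421
421: greatest Fibonacci not exceeding it is 377, leaving 44
44: greatest Fibonacci not exceeding it is 34, leaving 10
10: greatest Fibonacci not exceeding it is 8, leaving 2
2: greatest Fibonacci not exceeding it is 2, leaving 0
3005 = 2584 + 377 + 34 + 8 + 2, which has 5 terms.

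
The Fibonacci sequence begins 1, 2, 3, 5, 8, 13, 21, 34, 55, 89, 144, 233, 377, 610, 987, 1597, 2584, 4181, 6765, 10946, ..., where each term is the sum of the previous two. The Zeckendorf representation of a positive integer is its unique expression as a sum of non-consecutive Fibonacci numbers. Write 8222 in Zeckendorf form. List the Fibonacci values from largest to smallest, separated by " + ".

6765 + 987 + 377 + 89 + 3 + 1

8222 − 6765 = 1457
1457 − 987 = 470
470 − 377 = 93
93 − 89 = 4
4 − 3 = 1
1 − 1 = 0
So 8222 = 6765 + 987 + 377 + 89 + 3 + 1, with no two terms consecutive in the sequence.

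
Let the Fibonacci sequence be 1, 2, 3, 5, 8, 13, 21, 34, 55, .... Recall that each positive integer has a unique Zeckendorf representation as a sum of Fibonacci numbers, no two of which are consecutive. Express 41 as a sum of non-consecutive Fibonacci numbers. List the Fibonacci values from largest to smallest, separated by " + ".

Greedily peel off the largest Fibonacci term at each step:
largest Fibonacci ≤ 41 is 34; 41 − 34 = 7
largest Fibonacci ≤ 7 is 5; 7 − 5 = 2
largest Fibonacci ≤ 2 is 2; 2 − 2 = 0
So 41 = 34 + 5 + 2, with no two terms consecutive in the sequence.

34 + 5 + 2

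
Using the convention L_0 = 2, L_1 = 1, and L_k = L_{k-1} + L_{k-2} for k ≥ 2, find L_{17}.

Iterating the recurrence up to L_{9} = 76 and L_{8} = 47:
L_{10} = L_{9} + L_{8} = 76 + 47 = 123
L_{11} = L_{10} + L_{9} = 123 + 76 = 199
L_{12} = L_{11} + L_{10} = 199 + 123 = 322
L_{13} = L_{12} + L_{11} = 322 + 199 = 521
L_{14} = L_{13} + L_{12} = 521 + 322 = 843
L_{15} = L_{14} + L_{13} = 843 + 521 = 1364
L_{16} = L_{15} + L_{14} = 1364 + 843 = 2207
L_{17} = L_{16} + L_{15} = 2207 + 1364 = 3571

3571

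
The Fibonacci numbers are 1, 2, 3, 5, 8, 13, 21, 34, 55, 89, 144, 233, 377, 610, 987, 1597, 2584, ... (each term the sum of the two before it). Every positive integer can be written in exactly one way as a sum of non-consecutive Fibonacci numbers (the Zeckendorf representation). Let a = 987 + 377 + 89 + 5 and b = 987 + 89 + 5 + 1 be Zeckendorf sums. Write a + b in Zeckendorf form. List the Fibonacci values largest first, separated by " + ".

The two numbers are 1458 and 1082, so their sum is 2540.
Greedily peel off the largest Fibonacci term at each step:
largest Fibonacci ≤ 2540 is 1597; 2540 − 1597 = 943
largest Fibonacci ≤ 943 is 610; 943 − 610 = 333
largest Fibonacci ≤ 333 is 233; 333 − 233 = 100
largest Fibonacci ≤ 100 is 89; 100 − 89 = 11
largest Fibonacci ≤ 11 is 8; 11 − 8 = 3
largest Fibonacci ≤ 3 is 3; 3 − 3 = 0

1597 + 610 + 233 + 89 + 8 + 3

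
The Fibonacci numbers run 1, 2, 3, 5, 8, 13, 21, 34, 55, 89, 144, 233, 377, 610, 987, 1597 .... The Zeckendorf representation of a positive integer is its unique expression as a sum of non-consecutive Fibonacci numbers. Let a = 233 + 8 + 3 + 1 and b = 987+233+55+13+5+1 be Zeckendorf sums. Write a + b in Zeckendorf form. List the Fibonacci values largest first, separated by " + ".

987 + 377 + 144 + 21 + 8 + 2

The two numbers are 245 and 1294, so their sum is 1539.
Greedy algorithm:
largest Fibonacci ≤ 1539 is 987; 1539 − 987 = 552
largest Fibonacci ≤ 552 is 377; 552 − 377 = 175
largest Fibonacci ≤ 175 is 144; 175 − 144 = 31
largest Fibonacci ≤ 31 is 21; 31 − 21 = 10
largest Fibonacci ≤ 10 is 8; 10 − 8 = 2
largest Fibonacci ≤ 2 is 2; 2 − 2 = 0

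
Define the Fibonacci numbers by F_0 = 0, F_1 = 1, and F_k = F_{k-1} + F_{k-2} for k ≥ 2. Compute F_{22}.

Iterating the recurrence up to F_{18} = 2584 and F_{17} = 1597:
F_{19} = F_{18} + F_{17} = 2584 + 1597 = 4181
F_{20} = F_{19} + F_{18} = 4181 + 2584 = 6765
F_{21} = F_{20} + F_{19} = 6765 + 4181 = 10946
F_{22} = F_{21} + F_{20} = 10946 + 6765 = 17711

17711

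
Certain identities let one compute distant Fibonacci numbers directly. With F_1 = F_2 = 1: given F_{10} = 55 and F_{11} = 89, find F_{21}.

10946

By F_{2k+1} = F_k² + F_{k+1}²: F_{21} = 55² + 89² = 3025 + 7921 = 10946.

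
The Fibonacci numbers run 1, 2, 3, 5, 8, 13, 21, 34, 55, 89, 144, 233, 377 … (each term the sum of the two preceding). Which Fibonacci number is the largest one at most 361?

233

233 ≤ 361 < 377, so the largest Fibonacci number not exceeding 361 is 233.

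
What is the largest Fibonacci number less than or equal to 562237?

514229

514229 ≤ 562237 < 832040, so the largest Fibonacci number not exceeding 562237 is 514229.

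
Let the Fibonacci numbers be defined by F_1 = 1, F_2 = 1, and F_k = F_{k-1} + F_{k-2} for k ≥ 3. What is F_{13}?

233

Iterating the recurrence up to F_{6} = 8 and F_{5} = 5:
F_{7} = F_{6} + F_{5} = 8 + 5 = 13
F_{8} = F_{7} + F_{6} = 13 + 8 = 21
F_{9} = F_{8} + F_{7} = 21 + 13 = 34
F_{10} = F_{9} + F_{8} = 34 + 21 = 55
F_{11} = F_{10} + F_{9} = 55 + 34 = 89
F_{12} = F_{11} + F_{10} = 89 + 55 = 144
F_{13} = F_{12} + F_{11} = 144 + 89 = 233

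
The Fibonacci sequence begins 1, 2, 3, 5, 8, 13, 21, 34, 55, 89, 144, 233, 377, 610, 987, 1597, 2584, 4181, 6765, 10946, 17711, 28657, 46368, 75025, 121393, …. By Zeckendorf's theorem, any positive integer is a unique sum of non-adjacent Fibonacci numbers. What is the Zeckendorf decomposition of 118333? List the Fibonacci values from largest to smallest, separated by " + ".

75025 + 28657 + 10946 + 2584 + 987 + 89 + 34 + 8 + 3

Repeatedly subtract the largest Fibonacci number that fits:
75025 ≤ 118333 < 121393, so take 75025; remainder 43308
28657 ≤ 43308 < 46368, so take 28657; remainder 14651
10946 ≤ 14651 < 17711, so take 10946; remainder 3705
2584 ≤ 3705 < 4181, so take 2584; remainder 1121
987 ≤ 1121 < 1597, so take 987; remainder 134
89 ≤ 134 < 144, so take 89; remainder 45
34 ≤ 45 < 55, so take 34; remainder 11
8 ≤ 11 < 13, so take 8; remainder 3
3 ≤ 3 < 5, so take 3; remainder 0
So 118333 = 75025 + 28657 + 10946 + 2584 + 987 + 89 + 34 + 8 + 3, with no two terms consecutive in the sequence.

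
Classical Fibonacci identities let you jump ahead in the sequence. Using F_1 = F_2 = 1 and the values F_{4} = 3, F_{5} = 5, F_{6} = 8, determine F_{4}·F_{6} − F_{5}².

3·8 − 5² = 24 − 25 = -1. (Cassini's identity: F_{k−1}F_{k+1} − F_k² = (−1)^k.)

-1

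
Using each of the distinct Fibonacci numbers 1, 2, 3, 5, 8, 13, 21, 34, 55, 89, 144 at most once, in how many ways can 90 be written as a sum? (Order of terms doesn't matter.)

5

Each representation comes from the Zeckendorf form by replacing some F_k with F_{k−1} + F_{k−2} where possible.
90 = 89+1 = 55+34+1 = 55+21+13+1 = 55+21+8+5+1 = 55+21+8+3+2+1 — 5 representations.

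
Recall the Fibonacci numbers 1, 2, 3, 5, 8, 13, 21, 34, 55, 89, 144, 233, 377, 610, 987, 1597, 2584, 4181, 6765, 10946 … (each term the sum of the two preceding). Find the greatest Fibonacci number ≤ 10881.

6765

6765 ≤ 10881 < 10946, so the largest Fibonacci number not exceeding 10881 is 6765.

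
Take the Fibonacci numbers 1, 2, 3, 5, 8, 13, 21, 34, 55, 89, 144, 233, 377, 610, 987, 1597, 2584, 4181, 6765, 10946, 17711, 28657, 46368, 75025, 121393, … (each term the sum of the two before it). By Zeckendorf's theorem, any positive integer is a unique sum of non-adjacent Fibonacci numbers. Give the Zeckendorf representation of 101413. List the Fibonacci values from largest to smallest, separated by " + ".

75025 + 17711 + 6765 + 1597 + 233 + 55 + 21 + 5 + 1

Repeatedly subtract the largest Fibonacci number that fits:
101413: greatest Fibonacci not exceeding it is 75025, leaving 26388
26388: greatest Fibonacci not exceeding it is 17711, leaving 8677
8677: greatest Fibonacci not exceeding it is 6765, leaving 1912
1912: greatest Fibonacci not exceeding it is 1597, leaving 315
315: greatest Fibonacci not exceeding it is 233, leaving 82
82: greatest Fibonacci not exceeding it is 55, leaving 27
27: greatest Fibonacci not exceeding it is 21, leaving 6
6: greatest Fibonacci not exceeding it is 5, leaving 1
1: greatest Fibonacci not exceeding it is 1, leaving 0
So 101413 = 75025 + 17711 + 6765 + 1597 + 233 + 55 + 21 + 5 + 1, with no two terms consecutive in the sequence.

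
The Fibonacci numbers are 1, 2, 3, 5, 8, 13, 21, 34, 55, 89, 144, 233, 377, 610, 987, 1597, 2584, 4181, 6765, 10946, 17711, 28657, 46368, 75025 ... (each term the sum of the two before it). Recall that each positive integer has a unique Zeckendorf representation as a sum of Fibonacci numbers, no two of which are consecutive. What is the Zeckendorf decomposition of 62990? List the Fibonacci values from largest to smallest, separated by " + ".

46368 + 10946 + 4181 + 987 + 377 + 89 + 34 + 8

subtract 46368 from 62990: 16622 remains
subtract 10946 from 16622: 5676 remains
subtract 4181 from 5676: 1495 remains
subtract 987 from 1495: 508 remains
subtract 377 from 508: 131 remains
subtract 89 from 131: 42 remains
subtract 34 from 42: 8 remains
subtract 8 from 8: 0 remains
So 62990 = 46368 + 10946 + 4181 + 987 + 377 + 89 + 34 + 8, with no two terms consecutive in the sequence.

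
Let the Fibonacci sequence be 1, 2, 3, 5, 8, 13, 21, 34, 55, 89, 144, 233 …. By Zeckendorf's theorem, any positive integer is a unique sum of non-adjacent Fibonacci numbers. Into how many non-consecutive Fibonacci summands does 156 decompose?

144 ≤ 156 < 233, so take 144; remainder 12
8 ≤ 12 < 13, so take 8; remainder 4
3 ≤ 4 < 5, so take 3; remainder 1
1 ≤ 1 < 2, so take 1; remainder 0
156 = 144 + 8 + 3 + 1, which has 4 terms.

4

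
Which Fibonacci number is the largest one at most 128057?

121393

121393 ≤ 128057 < 196418, so the largest Fibonacci number not exceeding 128057 is 121393.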